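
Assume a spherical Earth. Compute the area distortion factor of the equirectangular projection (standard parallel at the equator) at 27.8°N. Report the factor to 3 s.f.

For the equirectangular projection with φ₀ = 0 (plate carrée), h = 1 along meridians and k = sec φ along parallels.
Areal scale = h·k = 1 × sec φ; at 27.8°, h = 1.000, k = 1.130, so h·k = 1.130.

1.13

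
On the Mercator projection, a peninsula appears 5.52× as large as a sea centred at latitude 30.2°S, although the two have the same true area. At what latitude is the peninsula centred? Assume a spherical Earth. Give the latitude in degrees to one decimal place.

On Mercator, (apparent₁)/(apparent₂) = sec²φ₁ / sec²φ₂ when true areas are equal.
cos²φ₂ / cos²φ₁ = 5.52  ⇒  cos φ₁ = cos 30.2° / √5.52 = 0.8643/2.349 = 0.3679.
φ₁ = arccos(0.3679) ≈ 68.4°.

68.4°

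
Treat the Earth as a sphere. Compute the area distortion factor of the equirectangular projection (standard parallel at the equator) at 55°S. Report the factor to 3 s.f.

For the equirectangular projection with φ₀ = 0 (plate carrée), h = 1 along meridians and k = sec φ along parallels.
Areal scale = h·k = 1 × sec φ; at 55°, h = 1.000, k = 1.743, so h·k = 1.743.

1.74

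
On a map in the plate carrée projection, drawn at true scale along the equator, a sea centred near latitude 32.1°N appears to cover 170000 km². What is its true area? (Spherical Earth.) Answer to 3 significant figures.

144000 km²

Plate carrée maps x = Rλ, y = Rφ. The meridian scale is h = 1 and the parallel scale is k = 1/cos φ = sec φ.
Areal scale = h·k = 1 × sec φ; at 32.1°, h = 1.000, k = 1.180, so h·k = 1.180.
True area = apparent / (areal scale) = 170000 / 1.180 ≈ 144000 km².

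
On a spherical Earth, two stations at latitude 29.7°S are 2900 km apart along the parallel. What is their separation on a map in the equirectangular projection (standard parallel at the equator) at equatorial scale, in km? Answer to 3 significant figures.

For the equirectangular projection with φ₀ = 0 (plate carrée), h = 1 along meridians and k = sec φ along parallels.
Along the parallel, k = sec 29.7° = 1/0.8686 = 1.151.
Map distance = 2900 × 1.151 ≈ 3340 km.

3340 km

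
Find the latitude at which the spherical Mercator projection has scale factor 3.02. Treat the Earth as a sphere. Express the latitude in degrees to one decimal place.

Mercator scale is k = sec φ = 1/cos φ.
1/cos φ = 3.02  ⇒  cos φ = 0.3311  ⇒  φ = arccos(0.3311) ≈ 70.7°.

70.7°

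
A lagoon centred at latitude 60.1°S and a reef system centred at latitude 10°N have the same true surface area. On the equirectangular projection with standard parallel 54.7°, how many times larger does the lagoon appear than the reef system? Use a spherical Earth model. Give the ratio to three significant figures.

1.98

In the equirectangular projection with standard parallel φ₀ = 54.7° (x = Rλ cos φ₀, y = Rφ), meridians are true-scale (h = 1) and the parallel scale is k = cos φ₀ / cos φ.
Areal scale at 60.1°: h·k = 1.000 × 1.159 = 1.159.
Areal scale at 10°: h·k = 1.000 × 0.5868 = 0.5868.
Ratio = 1.159/0.5868 ≈ 1.98.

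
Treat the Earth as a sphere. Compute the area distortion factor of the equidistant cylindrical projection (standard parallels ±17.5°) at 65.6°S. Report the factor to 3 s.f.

2.31

In the equirectangular projection with standard parallel φ₀ = 17.5° (x = Rλ cos φ₀, y = Rφ), meridians are true-scale (h = 1) and the parallel scale is k = cos φ₀ / cos φ.
Areal scale = h·k = 1 × cos φ₀ / cos φ; at 65.6°, h = 1.000, k = 2.309, so h·k = 2.309.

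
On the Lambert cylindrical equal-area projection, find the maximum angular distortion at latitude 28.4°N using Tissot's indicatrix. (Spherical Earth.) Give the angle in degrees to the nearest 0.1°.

The Lambert cylindrical equal-area projection is the cylindrical equal-area projection with its standard parallel at the equator (φ₀ = 0). A cylindrical equal-area projection with standard parallel φ₀ has meridian scale h = cos φ / cos φ₀ and parallel scale k = cos φ₀ / cos φ (so areas are preserved, h·k = 1).
At 28.4°: h = 0.8796, k = 1.137; principal scales a = 1.137, b = 0.8796.
sin(ω/2) = (a − b)/(a + b) = 0.2572/2.016 = 0.1275, so ω = 2 arcsin(0.1275) ≈ 14.7°.

14.7°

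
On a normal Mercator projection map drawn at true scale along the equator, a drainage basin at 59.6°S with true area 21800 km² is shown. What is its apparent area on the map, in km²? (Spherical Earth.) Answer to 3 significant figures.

85100 km²

The Mercator projection is conformal; its linear scale factor is the same in every direction and equals sec φ = 1/cos φ.
Areal scale = k² = sec²φ = 1/cos²(59.6°) = 1/0.5060² = 3.905.
Apparent area = 21800 × 3.905 ≈ 85100 km².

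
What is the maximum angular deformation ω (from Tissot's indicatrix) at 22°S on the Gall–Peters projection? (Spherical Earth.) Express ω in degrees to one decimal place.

The Gall–Peters projection is cylindrical equal-area with φ₀ = 45°. Cylindrical equal-area (φ₀ = 45°): h = cos φ / cos 45° along meridians, k = cos 45° / cos φ along parallels; h·k = 1.
At 22°: h = 1.311, k = 0.7626; principal scales a = 1.311, b = 0.7626.
sin(ω/2) = (a − b)/(a + b) = 0.5486/2.074 = 0.2645, so ω = 2 arcsin(0.2645) ≈ 30.7°.

30.7°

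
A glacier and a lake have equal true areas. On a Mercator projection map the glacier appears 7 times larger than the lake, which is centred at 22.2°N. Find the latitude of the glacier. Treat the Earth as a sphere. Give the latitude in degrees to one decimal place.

69.5°

Mercator areal scale is sec²φ, so apparent-area ratio = sec²φ₁ / sec²φ₂ = cos²φ₂ / cos²φ₁.
cos²φ₂ / cos²φ₁ = 7  ⇒  cos φ₁ = cos 22.2° / √7 = 0.9259/2.646 = 0.3499.
φ₁ = arccos(0.3499) ≈ 69.5°.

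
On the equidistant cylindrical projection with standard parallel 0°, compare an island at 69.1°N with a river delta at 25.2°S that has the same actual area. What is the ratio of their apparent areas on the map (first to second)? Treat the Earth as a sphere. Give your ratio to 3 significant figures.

2.54

In the plate carrée (x = Rλ, y = Rφ), meridians are true-scale (h = 1) and parallels are stretched by k = sec φ.
Areal scale at 69.1°: h·k = 1.000 × 2.803 = 2.803.
Areal scale at 25.2°: h·k = 1.000 × 1.105 = 1.105.
Ratio = 2.803/1.105 ≈ 2.54.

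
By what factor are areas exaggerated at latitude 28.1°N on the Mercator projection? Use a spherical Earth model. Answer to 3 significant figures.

Mercator is conformal, so the point scale is isotropic: h = k = sec φ = 1/cos φ.
Areal scale = k² = sec²φ = 1/cos²(28.1°) = 1/0.8821² = 1.285.

1.29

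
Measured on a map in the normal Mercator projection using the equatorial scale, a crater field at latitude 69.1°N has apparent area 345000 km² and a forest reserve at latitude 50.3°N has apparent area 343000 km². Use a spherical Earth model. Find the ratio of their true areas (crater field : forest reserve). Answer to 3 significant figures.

0.314

Mercator's areal exaggeration is sec²φ; hence true area = (apparent area) · cos²φ.
True area of crater field: 345000 × cos²(69.1°) = 345000 × 0.1273 = 43910 km².
True area of forest reserve: 343000 × cos²(50.3°) = 343000 × 0.4080 = 140000 km².
Ratio = 43910 / 140000 ≈ 0.314.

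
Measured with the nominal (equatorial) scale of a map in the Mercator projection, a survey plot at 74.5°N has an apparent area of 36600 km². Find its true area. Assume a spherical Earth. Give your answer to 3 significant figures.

Mercator is conformal, so the point scale is isotropic: h = k = sec φ = 1/cos φ.
Areal scale = k² = sec²φ = 1/cos²(74.5°) = 1/0.2672² = 14.00.
True area = apparent / (areal scale) = 36600 / 14.00 ≈ 2610 km².

2610 km²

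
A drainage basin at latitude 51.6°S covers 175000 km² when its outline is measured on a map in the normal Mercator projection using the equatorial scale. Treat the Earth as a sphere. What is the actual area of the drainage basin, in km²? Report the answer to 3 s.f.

67500 km²

For Mercator, h = k = sec φ (a conformal cylindrical projection has a single point scale, 1/cos φ).
Areal scale = k² = sec²φ = 1/cos²(51.6°) = 1/0.6211² = 2.592.
True area = apparent / (areal scale) = 175000 / 2.592 ≈ 67500 km².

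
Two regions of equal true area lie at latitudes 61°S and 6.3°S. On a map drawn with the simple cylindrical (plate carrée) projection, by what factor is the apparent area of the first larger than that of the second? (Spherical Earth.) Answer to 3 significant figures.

Plate carrée maps x = Rλ, y = Rφ. The meridian scale is h = 1 and the parallel scale is k = 1/cos φ = sec φ.
Areal scale at 61°: h·k = 1.000 × 2.063 = 2.063.
Areal scale at 6.3°: h·k = 1.000 × 1.006 = 1.006.
Ratio = 2.063/1.006 ≈ 2.05.

2.05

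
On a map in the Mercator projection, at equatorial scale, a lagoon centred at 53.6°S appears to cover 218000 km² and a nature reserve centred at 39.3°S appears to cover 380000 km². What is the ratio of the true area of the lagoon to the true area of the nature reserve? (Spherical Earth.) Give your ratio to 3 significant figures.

0.337

On Mercator the areal scale is sec²φ, so true area = apparent × cos²φ.
True area of lagoon: 218000 × cos²(53.6°) = 218000 × 0.3521 = 76770 km².
True area of nature reserve: 380000 × cos²(39.3°) = 380000 × 0.5988 = 227600 km².
Ratio = 76770 / 227600 ≈ 0.337.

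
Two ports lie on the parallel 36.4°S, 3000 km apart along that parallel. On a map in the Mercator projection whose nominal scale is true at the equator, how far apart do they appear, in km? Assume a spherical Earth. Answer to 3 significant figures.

3730 km

For Mercator, h = k = sec φ (a conformal cylindrical projection has a single point scale, 1/cos φ).
Along the parallel, k = sec 36.4° = 1/0.8049 = 1.242.
Map distance = 3000 × 1.242 ≈ 3730 km.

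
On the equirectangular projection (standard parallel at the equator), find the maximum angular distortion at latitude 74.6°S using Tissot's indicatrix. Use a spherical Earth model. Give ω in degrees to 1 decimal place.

In the plate carrée (x = Rλ, y = Rφ), meridians are true-scale (h = 1) and parallels are stretched by k = sec φ.
At 74.6°: h = 1.000, k = 3.766; principal scales a = 3.766, b = 1.000.
sin(ω/2) = (a − b)/(a + b) = 2.766/4.766 = 0.5803, so ω = 2 arcsin(0.5803) ≈ 70.9°.

70.9°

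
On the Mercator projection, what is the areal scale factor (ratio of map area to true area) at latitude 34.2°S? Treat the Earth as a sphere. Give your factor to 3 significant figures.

1.46

For Mercator, h = k = sec φ (a conformal cylindrical projection has a single point scale, 1/cos φ).
Areal scale = k² = sec²φ = 1/cos²(34.2°) = 1/0.8271² = 1.462.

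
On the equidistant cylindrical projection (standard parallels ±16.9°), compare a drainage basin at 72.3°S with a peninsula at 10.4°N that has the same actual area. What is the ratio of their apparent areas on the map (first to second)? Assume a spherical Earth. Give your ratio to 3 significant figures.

The equidistant cylindrical projection with φ₀ = 16.9° has h = 1 (meridians true) and k = cos φ₀ / cos φ along parallels.
Areal scale at 72.3°: h·k = 1.000 × 3.147 = 3.147.
Areal scale at 10.4°: h·k = 1.000 × 0.9728 = 0.9728.
Ratio = 3.147/0.9728 ≈ 3.24.

3.24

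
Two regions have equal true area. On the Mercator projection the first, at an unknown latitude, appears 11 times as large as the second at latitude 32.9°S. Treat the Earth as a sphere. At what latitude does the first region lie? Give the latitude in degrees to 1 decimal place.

75.3°

For equal true areas on Mercator, apparent areas scale as sec²φ, so the ratio is cos²φ₂ / cos²φ₁.
cos²φ₂ / cos²φ₁ = 11  ⇒  cos φ₁ = cos 32.9° / √11 = 0.8396/3.317 = 0.2532.
φ₁ = arccos(0.2532) ≈ 75.3°.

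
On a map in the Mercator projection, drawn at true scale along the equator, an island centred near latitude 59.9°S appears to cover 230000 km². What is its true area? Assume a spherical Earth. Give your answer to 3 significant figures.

57800 km²

The Mercator projection is conformal; its linear scale factor is the same in every direction and equals sec φ = 1/cos φ.
Areal scale = k² = sec²φ = 1/cos²(59.9°) = 1/0.5015² = 3.976.
True area = apparent / (areal scale) = 230000 / 3.976 ≈ 57800 km².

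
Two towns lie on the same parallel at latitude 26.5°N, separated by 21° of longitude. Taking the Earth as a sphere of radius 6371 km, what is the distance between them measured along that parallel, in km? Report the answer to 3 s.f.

2090 km

Arc length along a parallel = R cos φ · Δλ (with Δλ in radians).
= 6371 × cos 26.5° × (21° × π/180) = 6371 × 0.8949 × 0.3665 ≈ 2090 km.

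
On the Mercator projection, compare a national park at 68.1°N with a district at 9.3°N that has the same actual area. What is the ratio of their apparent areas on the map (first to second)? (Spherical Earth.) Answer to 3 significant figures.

7.00

Mercator areal scale is sec²φ.
At 68.1°: sec²(68.1°) = 1/0.3730² = 7.188.
At 9.3°: sec²(9.3°) = 1/0.9869² = 1.027.
Ratio = 7.188/1.027 = cos²(9.3°)/cos²(68.1°) ≈ 7.00.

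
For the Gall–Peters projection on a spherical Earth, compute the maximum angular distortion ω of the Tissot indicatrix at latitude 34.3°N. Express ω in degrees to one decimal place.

17.8°

Gall–Peters is a cylindrical equal-area projection with standard parallels at ±45°. A cylindrical equal-area projection with standard parallel φ₀ has meridian scale h = cos φ / cos φ₀ and parallel scale k = cos φ₀ / cos φ (so areas are preserved, h·k = 1).
At 34.3°: h = 1.168, k = 0.8560; principal scales a = 1.168, b = 0.8560.
sin(ω/2) = (a − b)/(a + b) = 0.3123/2.024 = 0.1543, so ω = 2 arcsin(0.1543) ≈ 17.8°.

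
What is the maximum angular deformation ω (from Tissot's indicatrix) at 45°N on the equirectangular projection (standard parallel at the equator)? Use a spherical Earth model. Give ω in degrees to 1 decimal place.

19.8°

Plate carrée maps x = Rλ, y = Rφ. The meridian scale is h = 1 and the parallel scale is k = 1/cos φ = sec φ.
At 45°: h = 1.000, k = 1.414; principal scales a = 1.414, b = 1.000.
sin(ω/2) = (a − b)/(a + b) = 0.4142/2.414 = 0.1716, so ω = 2 arcsin(0.1716) ≈ 19.8°.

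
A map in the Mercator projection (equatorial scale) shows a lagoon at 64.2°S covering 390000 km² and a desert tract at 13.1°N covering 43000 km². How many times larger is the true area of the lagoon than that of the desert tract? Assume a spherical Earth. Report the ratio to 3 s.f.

1.81

Since Mercator area scale is 1/cos²φ, the true area equals the apparent area multiplied by cos²φ.
True area of lagoon: 390000 × cos²(64.2°) = 390000 × 0.1894 = 73880 km².
True area of desert tract: 43000 × cos²(13.1°) = 43000 × 0.9486 = 40790 km².
Ratio = 73880 / 40790 ≈ 1.81.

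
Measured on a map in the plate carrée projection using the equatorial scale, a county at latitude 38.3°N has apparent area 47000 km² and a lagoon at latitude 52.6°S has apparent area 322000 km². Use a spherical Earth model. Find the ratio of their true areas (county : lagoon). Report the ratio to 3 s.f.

Plate carrée has h = 1 and k = sec φ, giving areal scale sec φ; true area = (apparent area) · cos φ.
True area of county: 47000 × cos(38.3°) = 47000 × 0.7848 = 36880 km².
True area of lagoon: 322000 × cos(52.6°) = 322000 × 0.6074 = 195600 km².
Ratio = 36880 / 195600 ≈ 0.189.

0.189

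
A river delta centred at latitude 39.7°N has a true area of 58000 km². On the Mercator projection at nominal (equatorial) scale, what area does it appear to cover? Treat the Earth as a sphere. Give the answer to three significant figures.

98000 km²

For Mercator, h = k = sec φ (a conformal cylindrical projection has a single point scale, 1/cos φ).
Areal scale = k² = sec²φ = 1/cos²(39.7°) = 1/0.7694² = 1.689.
Apparent area = 58000 × 1.689 ≈ 98000 km².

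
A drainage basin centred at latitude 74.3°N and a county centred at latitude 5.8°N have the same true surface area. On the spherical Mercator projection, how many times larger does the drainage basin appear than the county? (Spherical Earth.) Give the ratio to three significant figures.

Mercator is conformal with k = sec φ, so areal scale = k² = sec²φ.
At 74.3°: sec²(74.3°) = 1/0.2706² = 13.66.
At 5.8°: sec²(5.8°) = 1/0.9949² = 1.010.
Ratio = 13.66/1.010 = cos²(5.8°)/cos²(74.3°) ≈ 13.5.

13.5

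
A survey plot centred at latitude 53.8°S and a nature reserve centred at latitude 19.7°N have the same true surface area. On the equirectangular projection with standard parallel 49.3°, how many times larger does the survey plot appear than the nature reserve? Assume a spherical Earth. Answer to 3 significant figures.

1.59

With standard parallel φ₀ = 49.3°, the equirectangular projection gives x = Rλ cos φ₀, y = Rφ, so h = 1 and k = cos 49.3° / cos φ.
Areal scale at 53.8°: h·k = 1.000 × 1.104 = 1.104.
Areal scale at 19.7°: h·k = 1.000 × 0.6926 = 0.6926.
Ratio = 1.104/0.6926 ≈ 1.59.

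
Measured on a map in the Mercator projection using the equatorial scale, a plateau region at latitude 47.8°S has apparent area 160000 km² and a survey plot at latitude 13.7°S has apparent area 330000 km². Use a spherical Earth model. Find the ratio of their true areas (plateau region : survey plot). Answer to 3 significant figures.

Mercator's areal exaggeration is sec²φ; hence true area = (apparent area) · cos²φ.
True area of plateau region: 160000 × cos²(47.8°) = 160000 × 0.4512 = 72190 km².
True area of survey plot: 330000 × cos²(13.7°) = 330000 × 0.9439 = 311500 km².
Ratio = 72190 / 311500 ≈ 0.232.

0.232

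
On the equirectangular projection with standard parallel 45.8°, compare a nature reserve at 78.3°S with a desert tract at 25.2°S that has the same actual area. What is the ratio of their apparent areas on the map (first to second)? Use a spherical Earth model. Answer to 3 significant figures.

In the equirectangular projection with standard parallel φ₀ = 45.8° (x = Rλ cos φ₀, y = Rφ), meridians are true-scale (h = 1) and the parallel scale is k = cos φ₀ / cos φ.
Areal scale at 78.3°: h·k = 1.000 × 3.438 = 3.438.
Areal scale at 25.2°: h·k = 1.000 × 0.7705 = 0.7705.
Ratio = 3.438/0.7705 ≈ 4.46.

4.46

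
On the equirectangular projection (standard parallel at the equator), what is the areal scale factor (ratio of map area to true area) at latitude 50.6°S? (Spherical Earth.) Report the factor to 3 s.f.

1.58

For the equirectangular projection with φ₀ = 0 (plate carrée), h = 1 along meridians and k = sec φ along parallels.
Areal scale = h·k = 1 × sec φ; at 50.6°, h = 1.000, k = 1.575, so h·k = 1.575.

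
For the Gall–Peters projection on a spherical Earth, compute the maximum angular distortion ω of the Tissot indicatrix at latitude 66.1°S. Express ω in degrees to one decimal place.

Gall–Peters is a cylindrical equal-area projection with standard parallels at ±45°. Cylindrical equal-area (φ₀ = 45°): h = cos φ / cos 45° along meridians, k = cos 45° / cos φ along parallels; h·k = 1.
At 66.1°: h = 0.5730, k = 1.745; principal scales a = 1.745, b = 0.5730.
sin(ω/2) = (a − b)/(a + b) = 1.172/2.318 = 0.5057, so ω = 2 arcsin(0.5057) ≈ 60.8°.

60.8°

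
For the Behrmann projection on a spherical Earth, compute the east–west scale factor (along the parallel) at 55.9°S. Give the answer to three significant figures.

1.54

The Behrmann projection is cylindrical equal-area with φ₀ = 30°. For cylindrical equal-area with standard parallel φ₀, h = cos φ / cos φ₀ and k = cos φ₀ / cos φ, so h·k = 1.
k = cos 30° / cos 55.9° = 0.8660/0.5606 = 1.545.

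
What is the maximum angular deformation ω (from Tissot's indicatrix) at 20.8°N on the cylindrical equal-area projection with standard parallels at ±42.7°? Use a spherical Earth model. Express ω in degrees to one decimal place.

27.3°

A cylindrical equal-area projection with standard parallel φ₀ has meridian scale h = cos φ / cos φ₀ and parallel scale k = cos φ₀ / cos φ (so areas are preserved, h·k = 1).
At 20.8°: h = 1.272, k = 0.7862; principal scales a = 1.272, b = 0.7862.
sin(ω/2) = (a − b)/(a + b) = 0.4859/2.058 = 0.2361, so ω = 2 arcsin(0.2361) ≈ 27.3°.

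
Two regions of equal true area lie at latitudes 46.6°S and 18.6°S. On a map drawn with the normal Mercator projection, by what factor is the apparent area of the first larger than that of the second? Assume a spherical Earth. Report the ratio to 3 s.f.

Mercator areal scale is sec²φ.
At 46.6°: sec²(46.6°) = 1/0.6871² = 2.118.
At 18.6°: sec²(18.6°) = 1/0.9478² = 1.113.
Ratio = 2.118/1.113 = cos²(18.6°)/cos²(46.6°) ≈ 1.90.

1.90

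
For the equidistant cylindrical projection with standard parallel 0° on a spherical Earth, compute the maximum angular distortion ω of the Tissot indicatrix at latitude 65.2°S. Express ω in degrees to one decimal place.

Plate carrée maps x = Rλ, y = Rφ. The meridian scale is h = 1 and the parallel scale is k = 1/cos φ = sec φ.
At 65.2°: h = 1.000, k = 2.384; principal scales a = 2.384, b = 1.000.
sin(ω/2) = (a − b)/(a + b) = 1.384/3.384 = 0.4090, so ω = 2 arcsin(0.4090) ≈ 48.3°.

48.3°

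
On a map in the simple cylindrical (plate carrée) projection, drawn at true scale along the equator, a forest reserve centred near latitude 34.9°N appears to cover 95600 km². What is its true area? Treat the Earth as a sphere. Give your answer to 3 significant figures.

In the plate carrée (x = Rλ, y = Rφ), meridians are true-scale (h = 1) and parallels are stretched by k = sec φ.
Areal scale = h·k = 1 × sec φ; at 34.9°, h = 1.000, k = 1.219, so h·k = 1.219.
True area = apparent / (areal scale) = 95600 / 1.219 ≈ 78400 km².

78400 km²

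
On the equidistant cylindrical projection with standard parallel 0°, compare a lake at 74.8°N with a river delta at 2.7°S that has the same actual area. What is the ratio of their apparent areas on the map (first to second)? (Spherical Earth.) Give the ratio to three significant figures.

In the plate carrée (x = Rλ, y = Rφ), meridians are true-scale (h = 1) and parallels are stretched by k = sec φ.
Areal scale at 74.8°: h·k = 1.000 × 3.814 = 3.814.
Areal scale at 2.7°: h·k = 1.000 × 1.001 = 1.001.
Ratio = 3.814/1.001 ≈ 3.81.

3.81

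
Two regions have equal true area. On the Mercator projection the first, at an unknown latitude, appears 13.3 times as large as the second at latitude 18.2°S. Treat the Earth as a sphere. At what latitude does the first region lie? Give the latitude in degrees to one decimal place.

74.9°

For equal true areas on Mercator, apparent areas scale as sec²φ, so the ratio is cos²φ₂ / cos²φ₁.
cos²φ₂ / cos²φ₁ = 13.3  ⇒  cos φ₁ = cos 18.2° / √13.3 = 0.9500/3.647 = 0.2605.
φ₁ = arccos(0.2605) ≈ 74.9°.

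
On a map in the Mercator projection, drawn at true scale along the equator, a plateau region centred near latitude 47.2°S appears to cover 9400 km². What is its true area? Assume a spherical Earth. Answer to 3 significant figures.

4340 km²

The Mercator projection is conformal; its linear scale factor is the same in every direction and equals sec φ = 1/cos φ.
Areal scale = k² = sec²φ = 1/cos²(47.2°) = 1/0.6794² = 2.166.
True area = apparent / (areal scale) = 9400 / 2.166 ≈ 4340 km².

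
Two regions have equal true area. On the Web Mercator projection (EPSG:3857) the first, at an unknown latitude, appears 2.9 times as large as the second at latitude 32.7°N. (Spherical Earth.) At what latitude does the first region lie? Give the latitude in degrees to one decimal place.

60.4°

For equal true areas on Mercator, apparent areas scale as sec²φ, so the ratio is cos²φ₂ / cos²φ₁.
cos²φ₂ / cos²φ₁ = 2.9  ⇒  cos φ₁ = cos 32.7° / √2.9 = 0.8415/1.703 = 0.4942.
φ₁ = arccos(0.4942) ≈ 60.4°.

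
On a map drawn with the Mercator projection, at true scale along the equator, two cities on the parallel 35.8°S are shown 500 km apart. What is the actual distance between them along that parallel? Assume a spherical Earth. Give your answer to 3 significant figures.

For Mercator, h = k = sec φ (a conformal cylindrical projection has a single point scale, 1/cos φ).
Along the parallel at 35.8°, map distances are exaggerated by k = sec 35.8° = 1.233.
True distance = 500 / 1.233 = 500 × cos 35.8° ≈ 406 km.

406 km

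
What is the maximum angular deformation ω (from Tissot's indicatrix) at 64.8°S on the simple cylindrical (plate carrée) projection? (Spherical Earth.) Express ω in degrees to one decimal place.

47.5°

In the plate carrée (x = Rλ, y = Rφ), meridians are true-scale (h = 1) and parallels are stretched by k = sec φ.
At 64.8°: h = 1.000, k = 2.349; principal scales a = 2.349, b = 1.000.
sin(ω/2) = (a − b)/(a + b) = 1.349/3.349 = 0.4027, so ω = 2 arcsin(0.4027) ≈ 47.5°.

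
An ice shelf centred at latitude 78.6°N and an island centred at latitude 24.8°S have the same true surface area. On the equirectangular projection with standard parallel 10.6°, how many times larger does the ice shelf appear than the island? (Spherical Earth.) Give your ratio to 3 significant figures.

4.59

The equidistant cylindrical projection with φ₀ = 10.6° has h = 1 (meridians true) and k = cos φ₀ / cos φ along parallels.
Areal scale at 78.6°: h·k = 1.000 × 4.973 = 4.973.
Areal scale at 24.8°: h·k = 1.000 × 1.083 = 1.083.
Ratio = 4.973/1.083 ≈ 4.59.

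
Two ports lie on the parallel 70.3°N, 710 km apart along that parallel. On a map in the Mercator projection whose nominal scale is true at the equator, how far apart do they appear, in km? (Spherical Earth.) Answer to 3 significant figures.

2110 km

For Mercator, h = k = sec φ (a conformal cylindrical projection has a single point scale, 1/cos φ).
Along the parallel, k = sec 70.3° = 1/0.3371 = 2.967.
Map distance = 710 × 2.967 ≈ 2110 km.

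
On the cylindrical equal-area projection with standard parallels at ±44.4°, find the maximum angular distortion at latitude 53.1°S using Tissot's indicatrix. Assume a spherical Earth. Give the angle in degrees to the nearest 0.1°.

19.8°

A cylindrical equal-area projection with standard parallel φ₀ has meridian scale h = cos φ / cos φ₀ and parallel scale k = cos φ₀ / cos φ (so areas are preserved, h·k = 1).
At 53.1°: h = 0.8404, k = 1.190; principal scales a = 1.190, b = 0.8404.
sin(ω/2) = (a − b)/(a + b) = 0.3496/2.030 = 0.1722, so ω = 2 arcsin(0.1722) ≈ 19.8°.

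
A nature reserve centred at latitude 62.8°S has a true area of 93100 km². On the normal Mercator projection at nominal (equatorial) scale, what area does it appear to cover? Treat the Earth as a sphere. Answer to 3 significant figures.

Mercator is conformal, so the point scale is isotropic: h = k = sec φ = 1/cos φ.
Areal scale = k² = sec²φ = 1/cos²(62.8°) = 1/0.4571² = 4.786.
Apparent area = 93100 × 4.786 ≈ 446000 km².

446000 km²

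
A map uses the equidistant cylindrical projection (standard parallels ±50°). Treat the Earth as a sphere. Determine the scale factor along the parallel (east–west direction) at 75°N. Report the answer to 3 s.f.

2.48

With standard parallel φ₀ = 50°, the equirectangular projection gives x = Rλ cos φ₀, y = Rφ, so h = 1 and k = cos 50° / cos φ.
k = cos 50° / cos 75° = 0.6428/0.2588 = 2.484.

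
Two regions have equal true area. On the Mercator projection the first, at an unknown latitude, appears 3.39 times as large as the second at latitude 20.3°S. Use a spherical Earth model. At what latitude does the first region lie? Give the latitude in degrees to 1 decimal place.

On Mercator, (apparent₁)/(apparent₂) = sec²φ₁ / sec²φ₂ when true areas are equal.
cos²φ₂ / cos²φ₁ = 3.39  ⇒  cos φ₁ = cos 20.3° / √3.39 = 0.9379/1.841 = 0.5094.
φ₁ = arccos(0.5094) ≈ 59.4°.

59.4°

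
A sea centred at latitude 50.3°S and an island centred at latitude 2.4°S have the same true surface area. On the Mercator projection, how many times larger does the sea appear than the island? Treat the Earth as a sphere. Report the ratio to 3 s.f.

Mercator areal scale is sec²φ.
At 50.3°: sec²(50.3°) = 1/0.6388² = 2.451.
At 2.4°: sec²(2.4°) = 1/0.9991² = 1.002.
Ratio = 2.451/1.002 = cos²(2.4°)/cos²(50.3°) ≈ 2.45.

2.45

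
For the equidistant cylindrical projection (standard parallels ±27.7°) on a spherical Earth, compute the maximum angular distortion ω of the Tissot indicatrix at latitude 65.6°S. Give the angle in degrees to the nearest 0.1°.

With standard parallel φ₀ = 27.7°, the equirectangular projection gives x = Rλ cos φ₀, y = Rφ, so h = 1 and k = cos 27.7° / cos φ.
At 65.6°: h = 1.000, k = 2.143; principal scales a = 2.143, b = 1.000.
sin(ω/2) = (a − b)/(a + b) = 1.143/3.143 = 0.3637, so ω = 2 arcsin(0.3637) ≈ 42.7°.

42.7°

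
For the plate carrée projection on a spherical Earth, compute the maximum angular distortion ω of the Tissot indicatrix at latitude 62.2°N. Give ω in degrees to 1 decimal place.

42.7°

For the equirectangular projection with φ₀ = 0 (plate carrée), h = 1 along meridians and k = sec φ along parallels.
At 62.2°: h = 1.000, k = 2.144; principal scales a = 2.144, b = 1.000.
sin(ω/2) = (a − b)/(a + b) = 1.144/3.144 = 0.3639, so ω = 2 arcsin(0.3639) ≈ 42.7°.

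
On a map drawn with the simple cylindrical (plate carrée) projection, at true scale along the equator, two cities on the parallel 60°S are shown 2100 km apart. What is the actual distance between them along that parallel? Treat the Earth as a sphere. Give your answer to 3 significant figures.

In the plate carrée (x = Rλ, y = Rφ), meridians are true-scale (h = 1) and parallels are stretched by k = sec φ.
Along the parallel at 60°, map distances are exaggerated by k = sec 60° = 2.000.
True distance = 2100 / 2.000 = 2100 × cos 60° ≈ 1050 km.

1050 km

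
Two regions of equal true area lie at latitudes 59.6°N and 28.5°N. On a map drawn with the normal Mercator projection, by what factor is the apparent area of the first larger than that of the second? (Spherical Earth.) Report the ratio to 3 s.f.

3.02

Mercator is conformal with k = sec φ, so areal scale = k² = sec²φ.
At 59.6°: sec²(59.6°) = 1/0.5060² = 3.905.
At 28.5°: sec²(28.5°) = 1/0.8788² = 1.295.
Ratio = 3.905/1.295 = cos²(28.5°)/cos²(59.6°) ≈ 3.02.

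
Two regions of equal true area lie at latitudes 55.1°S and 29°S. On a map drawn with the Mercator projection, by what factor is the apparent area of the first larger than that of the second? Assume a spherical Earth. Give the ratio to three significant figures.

On Mercator, area is exaggerated by sec²φ = 1/cos²φ.
At 55.1°: sec²(55.1°) = 1/0.5721² = 3.055.
At 29°: sec²(29°) = 1/0.8746² = 1.307.
Ratio = 3.055/1.307 = cos²(29°)/cos²(55.1°) ≈ 2.34.

2.34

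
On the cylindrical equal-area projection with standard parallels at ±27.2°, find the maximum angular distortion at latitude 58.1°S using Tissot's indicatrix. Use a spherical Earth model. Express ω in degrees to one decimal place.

For cylindrical equal-area with standard parallel φ₀, h = cos φ / cos φ₀ and k = cos φ₀ / cos φ, so h·k = 1.
At 58.1°: h = 0.5941, k = 1.683; principal scales a = 1.683, b = 0.5941.
sin(ω/2) = (a − b)/(a + b) = 1.089/2.277 = 0.4782, so ω = 2 arcsin(0.4782) ≈ 57.1°.

57.1°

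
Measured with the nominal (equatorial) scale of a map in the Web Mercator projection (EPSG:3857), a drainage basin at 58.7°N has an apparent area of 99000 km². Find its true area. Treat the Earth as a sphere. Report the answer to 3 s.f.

26700 km²

For Mercator, h = k = sec φ (a conformal cylindrical projection has a single point scale, 1/cos φ).
Areal scale = k² = sec²φ = 1/cos²(58.7°) = 1/0.5195² = 3.705.
True area = apparent / (areal scale) = 99000 / 3.705 ≈ 26700 km².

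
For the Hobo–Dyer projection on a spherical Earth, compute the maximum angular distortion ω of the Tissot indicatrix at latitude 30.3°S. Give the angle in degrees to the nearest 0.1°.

Hobo–Dyer is a cylindrical equal-area projection with standard parallels at ±37.5°. A cylindrical equal-area projection with standard parallel φ₀ has meridian scale h = cos φ / cos φ₀ and parallel scale k = cos φ₀ / cos φ (so areas are preserved, h·k = 1).
At 30.3°: h = 1.088, k = 0.9189; principal scales a = 1.088, b = 0.9189.
sin(ω/2) = (a − b)/(a + b) = 0.1694/2.007 = 0.08440, so ω = 2 arcsin(0.08440) ≈ 9.7°.

9.7°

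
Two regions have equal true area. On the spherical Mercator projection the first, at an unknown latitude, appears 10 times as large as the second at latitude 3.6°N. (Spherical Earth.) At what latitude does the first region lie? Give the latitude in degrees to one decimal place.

71.6°

On Mercator, (apparent₁)/(apparent₂) = sec²φ₁ / sec²φ₂ when true areas are equal.
cos²φ₂ / cos²φ₁ = 10  ⇒  cos φ₁ = cos 3.6° / √10 = 0.9980/3.162 = 0.3156.
φ₁ = arccos(0.3156) ≈ 71.6°.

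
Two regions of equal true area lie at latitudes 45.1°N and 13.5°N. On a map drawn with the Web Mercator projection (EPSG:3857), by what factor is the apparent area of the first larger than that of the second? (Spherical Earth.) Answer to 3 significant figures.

1.90

On Mercator, area is exaggerated by sec²φ = 1/cos²φ.
At 45.1°: sec²(45.1°) = 1/0.7059² = 2.007.
At 13.5°: sec²(13.5°) = 1/0.9724² = 1.058.
Ratio = 2.007/1.058 = cos²(13.5°)/cos²(45.1°) ≈ 1.90.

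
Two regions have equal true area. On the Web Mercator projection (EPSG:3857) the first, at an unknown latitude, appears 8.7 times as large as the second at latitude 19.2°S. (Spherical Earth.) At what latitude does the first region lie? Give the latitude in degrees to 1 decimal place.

71.3°

On Mercator, (apparent₁)/(apparent₂) = sec²φ₁ / sec²φ₂ when true areas are equal.
cos²φ₂ / cos²φ₁ = 8.7  ⇒  cos φ₁ = cos 19.2° / √8.7 = 0.9444/2.950 = 0.3202.
φ₁ = arccos(0.3202) ≈ 71.3°.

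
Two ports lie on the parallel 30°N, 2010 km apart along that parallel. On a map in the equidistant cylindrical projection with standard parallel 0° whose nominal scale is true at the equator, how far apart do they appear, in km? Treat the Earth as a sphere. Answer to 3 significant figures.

In the plate carrée (x = Rλ, y = Rφ), meridians are true-scale (h = 1) and parallels are stretched by k = sec φ.
Along the parallel, k = sec 30° = 1/0.8660 = 1.155.
Map distance = 2010 × 1.155 ≈ 2320 km.

2320 km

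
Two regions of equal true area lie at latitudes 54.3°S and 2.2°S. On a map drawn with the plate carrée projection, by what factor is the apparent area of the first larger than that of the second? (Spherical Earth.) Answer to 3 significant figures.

For the equirectangular projection with φ₀ = 0 (plate carrée), h = 1 along meridians and k = sec φ along parallels.
Areal scale at 54.3°: h·k = 1.000 × 1.714 = 1.714.
Areal scale at 2.2°: h·k = 1.000 × 1.001 = 1.001.
Ratio = 1.714/1.001 ≈ 1.71.

1.71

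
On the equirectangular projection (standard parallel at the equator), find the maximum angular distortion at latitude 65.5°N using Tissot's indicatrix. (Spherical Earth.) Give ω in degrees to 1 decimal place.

For the equirectangular projection with φ₀ = 0 (plate carrée), h = 1 along meridians and k = sec φ along parallels.
At 65.5°: h = 1.000, k = 2.411; principal scales a = 2.411, b = 1.000.
sin(ω/2) = (a − b)/(a + b) = 1.411/3.411 = 0.4137, so ω = 2 arcsin(0.4137) ≈ 48.9°.

48.9°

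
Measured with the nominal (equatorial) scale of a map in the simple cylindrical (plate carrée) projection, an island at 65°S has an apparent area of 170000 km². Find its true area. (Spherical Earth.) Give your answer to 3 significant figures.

71800 km²

In the plate carrée (x = Rλ, y = Rφ), meridians are true-scale (h = 1) and parallels are stretched by k = sec φ.
Areal scale = h·k = 1 × sec φ; at 65°, h = 1.000, k = 2.366, so h·k = 2.366.
True area = apparent / (areal scale) = 170000 / 2.366 ≈ 71800 km².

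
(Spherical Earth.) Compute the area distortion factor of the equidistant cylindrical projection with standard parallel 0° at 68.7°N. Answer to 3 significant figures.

For the equirectangular projection with φ₀ = 0 (plate carrée), h = 1 along meridians and k = sec φ along parallels.
Areal scale = h·k = 1 × sec φ; at 68.7°, h = 1.000, k = 2.753, so h·k = 2.753.

2.75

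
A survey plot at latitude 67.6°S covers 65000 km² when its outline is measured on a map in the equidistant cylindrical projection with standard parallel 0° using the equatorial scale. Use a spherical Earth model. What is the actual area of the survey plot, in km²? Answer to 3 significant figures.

24800 km²

For the equirectangular projection with φ₀ = 0 (plate carrée), h = 1 along meridians and k = sec φ along parallels.
Areal scale = h·k = 1 × sec φ; at 67.6°, h = 1.000, k = 2.624, so h·k = 2.624.
True area = apparent / (areal scale) = 65000 / 2.624 ≈ 24800 km².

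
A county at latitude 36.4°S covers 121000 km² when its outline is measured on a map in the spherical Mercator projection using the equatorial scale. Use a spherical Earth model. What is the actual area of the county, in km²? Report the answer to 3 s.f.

78400 km²

The Mercator projection is conformal; its linear scale factor is the same in every direction and equals sec φ = 1/cos φ.
Areal scale = k² = sec²φ = 1/cos²(36.4°) = 1/0.8049² = 1.544.
True area = apparent / (areal scale) = 121000 / 1.544 ≈ 78400 km².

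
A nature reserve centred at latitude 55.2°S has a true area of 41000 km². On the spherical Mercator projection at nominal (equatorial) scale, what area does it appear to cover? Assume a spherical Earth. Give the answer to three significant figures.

126000 km²

Mercator is conformal, so the point scale is isotropic: h = k = sec φ = 1/cos φ.
Areal scale = k² = sec²φ = 1/cos²(55.2°) = 1/0.5707² = 3.070.
Apparent area = 41000 × 3.070 ≈ 126000 km².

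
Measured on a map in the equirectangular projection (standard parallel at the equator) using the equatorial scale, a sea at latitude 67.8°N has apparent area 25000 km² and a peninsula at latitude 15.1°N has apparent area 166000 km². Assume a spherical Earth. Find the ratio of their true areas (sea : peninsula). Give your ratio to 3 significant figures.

0.0589

Plate carrée has h = 1 and k = sec φ, giving areal scale sec φ; true area = (apparent area) · cos φ.
True area of sea: 25000 × cos(67.8°) = 25000 × 0.3778 = 9446 km².
True area of peninsula: 166000 × cos(15.1°) = 166000 × 0.9655 = 160300 km².
Ratio = 9446 / 160300 ≈ 0.0589.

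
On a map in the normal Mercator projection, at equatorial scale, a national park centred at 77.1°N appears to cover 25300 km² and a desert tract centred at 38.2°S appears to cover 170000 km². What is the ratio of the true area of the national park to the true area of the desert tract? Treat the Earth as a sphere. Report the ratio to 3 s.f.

0.0120

Since Mercator area scale is 1/cos²φ, the true area equals the apparent area multiplied by cos²φ.
True area of national park: 25300 × cos²(77.1°) = 25300 × 0.04984 = 1261 km².
True area of desert tract: 170000 × cos²(38.2°) = 170000 × 0.6176 = 105000 km².
Ratio = 1261 / 105000 ≈ 0.0120.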